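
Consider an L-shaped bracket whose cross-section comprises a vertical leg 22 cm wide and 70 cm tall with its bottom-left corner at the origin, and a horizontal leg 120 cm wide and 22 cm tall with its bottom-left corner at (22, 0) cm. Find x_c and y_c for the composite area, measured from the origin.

x_c = 55.84 cm, y_c = 19.84 cm

vertical leg: A = 22 × 70 = 1540.00, centroid at (11.00, 35.00).
horizontal leg: A = 120 × 22 = 2640.00, centroid at (82.00, 11.00).
ΣA = 4180.00 cm², ΣAx_c = 233420.00 cm³, ΣAy_c = 82940.00 cm³.
x_c = 233420.00/4180.00 = 55.84 cm; y_c = 82940.00/4180.00 = 19.84 cm.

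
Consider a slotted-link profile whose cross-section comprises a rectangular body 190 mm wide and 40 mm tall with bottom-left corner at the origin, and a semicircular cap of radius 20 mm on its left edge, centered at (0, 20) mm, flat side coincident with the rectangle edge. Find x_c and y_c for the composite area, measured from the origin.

x_c = 87.10 mm, y_c = 20.00 mm

Part | A | x̄ᵢ | ȳᵢ | A·x̄ᵢ | A·ȳᵢ
rectangular body | 7600.00 | 95.00 | 20.00 | 722000.00 | 152000.00
semicircular end | 628.32 | -8.49 | 20.00 | -5333.33 | 12566.37
Σ | 8228.32 |  |  | 716666.67 | 164566.37
x_c = 716666.67 / 8228.32 = 87.10 mm
y_c = 164566.37 / 8228.32 = 20.00 mm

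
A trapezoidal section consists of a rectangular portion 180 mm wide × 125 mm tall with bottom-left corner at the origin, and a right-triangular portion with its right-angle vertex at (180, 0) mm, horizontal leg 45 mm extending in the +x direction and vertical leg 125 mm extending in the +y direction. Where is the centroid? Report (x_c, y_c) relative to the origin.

rectangular portion: A = 180 × 125 = 22500.00, centroid at (90.00, 62.50).
triangular portion: A = ½·45·125 = 2812.50, centroid at (195.00, 41.67).
ΣA = 25312.50 mm², ΣAx_c = 2573437.50 mm³, ΣAy_c = 1523437.50 mm³.
x_c = 2573437.50/25312.50 = 101.67 mm; y_c = 1523437.50/25312.50 = 60.19 mm.

x_c = 101.67 mm, y_c = 60.19 mm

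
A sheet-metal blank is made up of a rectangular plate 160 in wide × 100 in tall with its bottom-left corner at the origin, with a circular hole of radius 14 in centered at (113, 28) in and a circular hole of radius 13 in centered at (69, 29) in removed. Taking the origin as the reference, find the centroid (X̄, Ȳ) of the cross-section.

X̄ = 79.03 in, Ȳ = 51.66 in

plate: A = 160 × 100 = 16000.00, centroid at (80.00, 50.00).
hole 1: A = −π·14² = -615.75, centroid at (113.00, 28.00).
hole 2: A = −π·13² = -530.93, centroid at (69.00, 29.00).
ΣA = 14853.32 in²
ΣAX̄ = (16000.00)(80.00) + (-615.75)(113.00) + (-530.93)(69.00) = 1173785.89 in³
ΣAȲ = (16000.00)(50.00) + (-615.75)(28.00) + (-530.93)(29.00) = 767361.99 in³
X̄ = 1173785.89 / 14853.32 = 79.03 in
Ȳ = 767361.99 / 14853.32 = 51.66 in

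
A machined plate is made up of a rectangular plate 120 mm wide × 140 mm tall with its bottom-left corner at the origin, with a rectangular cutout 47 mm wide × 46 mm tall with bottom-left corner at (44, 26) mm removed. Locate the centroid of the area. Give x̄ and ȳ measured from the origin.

x̄ = 58.89 mm, ȳ = 73.10 mm

plate: A = 120 × 140 = 16800.00, centroid at (60.00, 70.00).
hole: A = −(47 × 46) = -2162.00, centroid at (67.50, 49.00).
ΣA = 14638.00 mm²
ΣAx̄ = (16800.00)(60.00) + (-2162.00)(67.50) = 862065.00 mm³
ΣAȳ = (16800.00)(70.00) + (-2162.00)(49.00) = 1070062.00 mm³
x̄ = 862065.00 / 14638.00 = 58.89 mm
ȳ = 1070062.00 / 14638.00 = 73.10 mm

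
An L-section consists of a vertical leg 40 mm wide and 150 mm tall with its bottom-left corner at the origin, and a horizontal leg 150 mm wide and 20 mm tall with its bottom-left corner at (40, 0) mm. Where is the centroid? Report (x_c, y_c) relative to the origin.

Part | A | x̄ᵢ | ȳᵢ | A·x̄ᵢ | A·ȳᵢ
vertical leg | 6000.00 | 20.00 | 75.00 | 120000.00 | 450000.00
horizontal leg | 3000.00 | 115.00 | 10.00 | 345000.00 | 30000.00
Σ | 9000.00 |  |  | 465000.00 | 480000.00
x_c = 465000.00 / 9000.00 = 51.67 mm
y_c = 480000.00 / 9000.00 = 53.33 mm

x_c = 51.67 mm, y_c = 53.33 mm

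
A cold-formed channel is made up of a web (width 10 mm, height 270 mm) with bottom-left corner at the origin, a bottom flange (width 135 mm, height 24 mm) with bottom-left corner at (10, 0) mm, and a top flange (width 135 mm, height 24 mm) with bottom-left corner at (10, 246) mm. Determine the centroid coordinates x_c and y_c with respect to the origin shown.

web: A = 10 × 270 = 2700.00, centroid at (5.00, 135.00).
bottom flange: A = 135 × 24 = 3240.00, centroid at (77.50, 12.00).
top flange: A = 135 × 24 = 3240.00, centroid at (77.50, 258.00).
ΣA = 9180.00 mm², ΣAx_c = 515700.00 mm³, ΣAy_c = 1239300.00 mm³.
x_c = 515700.00/9180.00 = 56.18 mm; y_c = 1239300.00/9180.00 = 135.00 mm.

x_c = 56.18 mm, y_c = 135.00 mm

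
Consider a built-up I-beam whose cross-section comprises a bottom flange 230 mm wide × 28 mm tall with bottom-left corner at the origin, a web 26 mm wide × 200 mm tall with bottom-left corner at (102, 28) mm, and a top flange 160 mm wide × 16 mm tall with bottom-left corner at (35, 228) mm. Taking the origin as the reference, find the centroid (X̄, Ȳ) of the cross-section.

X̄ = 115.00 mm, Ȳ = 95.77 mm

Part | A | x̄ᵢ | ȳᵢ | A·x̄ᵢ | A·ȳᵢ
bottom flange | 6440.00 | 115.00 | 14.00 | 740600.00 | 90160.00
web | 5200.00 | 115.00 | 128.00 | 598000.00 | 665600.00
top flange | 2560.00 | 115.00 | 236.00 | 294400.00 | 604160.00
Σ | 14200.00 |  |  | 1633000.00 | 1359920.00
X̄ = 1633000.00 / 14200.00 = 115.00 mm
Ȳ = 1359920.00 / 14200.00 = 95.77 mm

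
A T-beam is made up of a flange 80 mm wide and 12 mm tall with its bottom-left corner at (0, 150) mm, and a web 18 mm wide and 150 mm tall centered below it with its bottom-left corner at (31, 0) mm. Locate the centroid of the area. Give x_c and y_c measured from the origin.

web: A = 18 × 150 = 2700.00, centroid at (40.00, 75.00).
flange: A = 80 × 12 = 960.00, centroid at (40.00, 156.00).
ΣA = 3660.00 mm², ΣAx_c = 146400.00 mm³, ΣAy_c = 352260.00 mm³.
x_c = 146400.00/3660.00 = 40.00 mm; y_c = 352260.00/3660.00 = 96.25 mm.

x_c = 40.00 mm, y_c = 96.25 mm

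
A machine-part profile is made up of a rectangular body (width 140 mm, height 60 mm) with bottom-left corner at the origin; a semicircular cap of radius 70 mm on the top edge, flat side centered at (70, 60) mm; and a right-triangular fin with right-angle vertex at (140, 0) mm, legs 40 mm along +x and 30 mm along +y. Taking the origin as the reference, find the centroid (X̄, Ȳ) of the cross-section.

rectangular body: A = 140 × 60 = 8400.00, centroid at (70.00, 30.00).
semicircular top: A = ½π·70² = 7696.90, centroid at (70.00, 89.71).
triangular fin: A = ½·40·30 = 600.00, centroid at (153.33, 10.00).
ΣA = 16696.90 mm², ΣAX̄ = 1218783.14 mm³, ΣAȲ = 948480.79 mm³.
X̄ = 1218783.14/16696.90 = 72.99 mm; Ȳ = 948480.79/16696.90 = 56.81 mm.

X̄ = 72.99 mm, Ȳ = 56.81 mm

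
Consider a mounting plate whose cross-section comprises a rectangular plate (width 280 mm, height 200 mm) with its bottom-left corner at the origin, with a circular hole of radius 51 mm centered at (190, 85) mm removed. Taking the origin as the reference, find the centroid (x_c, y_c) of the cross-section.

x_c = 131.46 mm, y_c = 102.56 mm

plate: A = 280 × 200 = 56000.00, centroid at (140.00, 100.00).
hole: A = −π·51² = -8171.28, centroid at (190.00, 85.00).
ΣA = 47828.72 mm²
ΣAx_c = (56000.00)(140.00) + (-8171.28)(190.00) = 6287456.33 mm³
ΣAy_c = (56000.00)(100.00) + (-8171.28)(85.00) = 4905440.99 mm³
x_c = 6287456.33 / 47828.72 = 131.46 mm
y_c = 4905440.99 / 47828.72 = 102.56 mm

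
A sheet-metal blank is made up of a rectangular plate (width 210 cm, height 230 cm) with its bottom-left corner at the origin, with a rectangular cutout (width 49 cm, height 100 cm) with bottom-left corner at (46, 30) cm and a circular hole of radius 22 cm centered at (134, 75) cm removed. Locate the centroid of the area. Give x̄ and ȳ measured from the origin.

x̄ = 107.98 cm, ȳ = 120.55 cm

Part | A | x̄ᵢ | ȳᵢ | A·x̄ᵢ | A·ȳᵢ
plate | 48300.00 | 105.00 | 115.00 | 5071500.00 | 5554500.00
hole 1 | -4900.00 | 70.50 | 80.00 | -345450.00 | -392000.00
hole 2 | -1520.53 | 134.00 | 75.00 | -203751.13 | -114039.81
Σ | 41879.47 |  |  | 4522298.87 | 5048460.19
x̄ = 4522298.87 / 41879.47 = 107.98 cm
ȳ = 5048460.19 / 41879.47 = 120.55 cm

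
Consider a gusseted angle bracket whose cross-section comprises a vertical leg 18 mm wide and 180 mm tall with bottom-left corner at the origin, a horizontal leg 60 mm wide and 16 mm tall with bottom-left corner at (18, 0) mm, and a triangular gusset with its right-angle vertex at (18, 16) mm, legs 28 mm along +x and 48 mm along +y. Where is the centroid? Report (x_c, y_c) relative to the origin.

vertical leg: A = 18 × 180 = 3240.00, centroid at (9.00, 90.00).
horizontal leg: A = 60 × 16 = 960.00, centroid at (48.00, 8.00).
gusset: A = ½·28·48 = 672.00, centroid at (27.33, 32.00).
ΣA = 4872.00 mm²
ΣAx_c = (3240.00)(9.00) + (960.00)(48.00) + (672.00)(27.33) = 93608.00 mm³
ΣAy_c = (3240.00)(90.00) + (960.00)(8.00) + (672.00)(32.00) = 320784.00 mm³
x_c = 93608.00 / 4872.00 = 19.21 mm
y_c = 320784.00 / 4872.00 = 65.84 mm

x_c = 19.21 mm, y_c = 65.84 mm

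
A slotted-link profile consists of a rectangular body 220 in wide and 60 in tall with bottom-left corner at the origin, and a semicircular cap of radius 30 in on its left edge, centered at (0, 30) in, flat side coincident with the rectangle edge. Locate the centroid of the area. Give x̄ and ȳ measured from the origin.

x̄ = 98.13 in, ȳ = 30.00 in

Part | A | x̄ᵢ | ȳᵢ | A·x̄ᵢ | A·ȳᵢ
rectangular body | 13200.00 | 110.00 | 30.00 | 1452000.00 | 396000.00
semicircular end | 1413.72 | -12.73 | 30.00 | -18000.00 | 42411.50
Σ | 14613.72 |  |  | 1434000.00 | 438411.50
x̄ = 1434000.00 / 14613.72 = 98.13 in
ȳ = 438411.50 / 14613.72 = 30.00 in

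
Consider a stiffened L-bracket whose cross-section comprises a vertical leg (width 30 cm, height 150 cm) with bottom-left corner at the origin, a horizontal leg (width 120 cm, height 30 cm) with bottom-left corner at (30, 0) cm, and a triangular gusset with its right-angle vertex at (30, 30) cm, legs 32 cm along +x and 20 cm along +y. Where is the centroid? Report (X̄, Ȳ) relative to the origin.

Part | A | x̄ᵢ | ȳᵢ | A·x̄ᵢ | A·ȳᵢ
vertical leg | 4500.00 | 15.00 | 75.00 | 67500.00 | 337500.00
horizontal leg | 3600.00 | 90.00 | 15.00 | 324000.00 | 54000.00
gusset | 320.00 | 40.67 | 36.67 | 13013.33 | 11733.33
Σ | 8420.00 |  |  | 404513.33 | 403233.33
X̄ = 404513.33 / 8420.00 = 48.04 cm
Ȳ = 403233.33 / 8420.00 = 47.89 cm

X̄ = 48.04 cm, Ȳ = 47.89 cm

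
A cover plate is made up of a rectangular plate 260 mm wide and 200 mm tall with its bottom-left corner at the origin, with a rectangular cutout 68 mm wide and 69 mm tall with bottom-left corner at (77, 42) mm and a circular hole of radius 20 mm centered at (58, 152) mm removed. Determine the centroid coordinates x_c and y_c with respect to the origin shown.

x_c = 133.90 mm, y_c = 100.98 mm

plate: A = 260 × 200 = 52000.00, centroid at (130.00, 100.00).
hole 1: A = −(68 × 69) = -4692.00, centroid at (111.00, 76.50).
hole 2: A = −π·20² = -1256.64, centroid at (58.00, 152.00).
ΣA = 46051.36 mm², ΣAx_c = 6166303.05 mm³, ΣAy_c = 4650053.17 mm³.
x_c = 6166303.05/46051.36 = 133.90 mm; y_c = 4650053.17/46051.36 = 100.98 mm.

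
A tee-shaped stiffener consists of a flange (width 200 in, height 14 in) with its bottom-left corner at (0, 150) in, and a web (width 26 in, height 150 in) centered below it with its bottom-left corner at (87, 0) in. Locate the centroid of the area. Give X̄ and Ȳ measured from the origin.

X̄ = 100.00 in, Ȳ = 109.27 in

Part | A | x̄ᵢ | ȳᵢ | A·x̄ᵢ | A·ȳᵢ
web | 3900.00 | 100.00 | 75.00 | 390000.00 | 292500.00
flange | 2800.00 | 100.00 | 157.00 | 280000.00 | 439600.00
Σ | 6700.00 |  |  | 670000.00 | 732100.00
X̄ = 670000.00 / 6700.00 = 100.00 in
Ȳ = 732100.00 / 6700.00 = 109.27 in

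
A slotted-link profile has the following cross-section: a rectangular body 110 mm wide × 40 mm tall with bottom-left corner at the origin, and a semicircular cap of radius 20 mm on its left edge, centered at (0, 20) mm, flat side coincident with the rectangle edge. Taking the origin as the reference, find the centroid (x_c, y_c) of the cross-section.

x_c = 47.07 mm, y_c = 20.00 mm

rectangular body: A = 110 × 40 = 4400.00, centroid at (55.00, 20.00).
semicircular end: A = ½π·20² = 628.32, centroid at (-8.49, 20.00).
ΣA = 5028.32 mm², ΣAx_c = 236666.67 mm³, ΣAy_c = 100566.37 mm³.
x_c = 236666.67/5028.32 = 47.07 mm; y_c = 100566.37/5028.32 = 20.00 mm.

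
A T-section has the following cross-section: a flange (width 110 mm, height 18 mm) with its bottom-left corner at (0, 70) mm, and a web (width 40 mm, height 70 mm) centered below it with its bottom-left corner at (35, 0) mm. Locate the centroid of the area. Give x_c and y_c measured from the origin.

web: A = 40 × 70 = 2800.00, centroid at (55.00, 35.00).
flange: A = 110 × 18 = 1980.00, centroid at (55.00, 79.00).
ΣA = 4780.00 mm²
ΣAx_c = (2800.00)(55.00) + (1980.00)(55.00) = 262900.00 mm³
ΣAy_c = (2800.00)(35.00) + (1980.00)(79.00) = 254420.00 mm³
x_c = 262900.00 / 4780.00 = 55.00 mm
y_c = 254420.00 / 4780.00 = 53.23 mm

x_c = 55.00 mm, y_c = 53.23 mm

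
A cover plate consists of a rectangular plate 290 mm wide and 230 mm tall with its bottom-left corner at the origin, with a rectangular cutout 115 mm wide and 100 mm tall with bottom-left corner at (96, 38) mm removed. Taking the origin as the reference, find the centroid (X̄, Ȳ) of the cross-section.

X̄ = 143.23 mm, Ȳ = 120.62 mm

Part | A | x̄ᵢ | ȳᵢ | A·x̄ᵢ | A·ȳᵢ
plate | 66700.00 | 145.00 | 115.00 | 9671500.00 | 7670500.00
hole | -11500.00 | 153.50 | 88.00 | -1765250.00 | -1012000.00
Σ | 55200.00 |  |  | 7906250.00 | 6658500.00
X̄ = 7906250.00 / 55200.00 = 143.23 mm
Ȳ = 6658500.00 / 55200.00 = 120.62 mm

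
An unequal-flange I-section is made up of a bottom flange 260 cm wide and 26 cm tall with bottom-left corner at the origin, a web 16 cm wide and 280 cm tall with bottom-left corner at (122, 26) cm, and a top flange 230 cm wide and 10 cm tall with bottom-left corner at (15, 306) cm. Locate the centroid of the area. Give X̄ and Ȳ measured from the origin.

Part | A | x̄ᵢ | ȳᵢ | A·x̄ᵢ | A·ȳᵢ
bottom flange | 6760.00 | 130.00 | 13.00 | 878800.00 | 87880.00
web | 4480.00 | 130.00 | 166.00 | 582400.00 | 743680.00
top flange | 2300.00 | 130.00 | 311.00 | 299000.00 | 715300.00
Σ | 13540.00 |  |  | 1760200.00 | 1546860.00
X̄ = 1760200.00 / 13540.00 = 130.00 cm
Ȳ = 1546860.00 / 13540.00 = 114.24 cm

X̄ = 130.00 cm, Ȳ = 114.24 cm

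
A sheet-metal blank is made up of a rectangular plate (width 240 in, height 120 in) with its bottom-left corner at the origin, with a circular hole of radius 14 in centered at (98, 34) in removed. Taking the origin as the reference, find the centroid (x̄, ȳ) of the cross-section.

plate: A = 240 × 120 = 28800.00, centroid at (120.00, 60.00).
hole: A = −π·14² = -615.75, centroid at (98.00, 34.00).
ΣA = 28184.25 in²
ΣAx̄ = (28800.00)(120.00) + (-615.75)(98.00) = 3395656.29 in³
ΣAȳ = (28800.00)(60.00) + (-615.75)(34.00) = 1707064.43 in³
x̄ = 3395656.29 / 28184.25 = 120.48 in
ȳ = 1707064.43 / 28184.25 = 60.57 in

x̄ = 120.48 in, ȳ = 60.57 in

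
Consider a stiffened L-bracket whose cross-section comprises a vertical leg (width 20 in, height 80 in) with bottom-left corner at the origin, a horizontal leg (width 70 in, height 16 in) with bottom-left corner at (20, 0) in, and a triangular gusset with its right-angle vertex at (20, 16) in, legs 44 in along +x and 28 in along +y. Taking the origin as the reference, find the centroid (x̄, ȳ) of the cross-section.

x̄ = 29.66 in, ȳ = 26.55 in

Part | A | x̄ᵢ | ȳᵢ | A·x̄ᵢ | A·ȳᵢ
vertical leg | 1600.00 | 10.00 | 40.00 | 16000.00 | 64000.00
horizontal leg | 1120.00 | 55.00 | 8.00 | 61600.00 | 8960.00
gusset | 616.00 | 34.67 | 25.33 | 21354.67 | 15605.33
Σ | 3336.00 |  |  | 98954.67 | 88565.33
x̄ = 98954.67 / 3336.00 = 29.66 in
ȳ = 88565.33 / 3336.00 = 26.55 in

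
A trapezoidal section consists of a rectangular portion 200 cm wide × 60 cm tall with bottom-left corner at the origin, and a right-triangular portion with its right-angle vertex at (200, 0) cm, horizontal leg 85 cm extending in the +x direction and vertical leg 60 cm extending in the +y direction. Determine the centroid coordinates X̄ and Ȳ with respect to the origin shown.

X̄ = 122.49 cm, Ȳ = 28.25 cm

rectangular portion: A = 200 × 60 = 12000.00, centroid at (100.00, 30.00).
triangular portion: A = ½·85·60 = 2550.00, centroid at (228.33, 20.00).
ΣA = 14550.00 cm²
ΣAX̄ = (12000.00)(100.00) + (2550.00)(228.33) = 1782250.00 cm³
ΣAȲ = (12000.00)(30.00) + (2550.00)(20.00) = 411000.00 cm³
X̄ = 1782250.00 / 14550.00 = 122.49 cm
Ȳ = 411000.00 / 14550.00 = 28.25 cm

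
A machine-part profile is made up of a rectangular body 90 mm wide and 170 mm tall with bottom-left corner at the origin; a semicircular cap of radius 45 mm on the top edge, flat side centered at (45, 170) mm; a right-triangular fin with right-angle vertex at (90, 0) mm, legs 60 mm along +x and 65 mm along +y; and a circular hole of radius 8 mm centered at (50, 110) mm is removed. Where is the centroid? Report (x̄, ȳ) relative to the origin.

x̄ = 51.22 mm, ȳ = 95.01 mm

Part | A | x̄ᵢ | ȳᵢ | A·x̄ᵢ | A·ȳᵢ
rectangular body | 15300.00 | 45.00 | 85.00 | 688500.00 | 1300500.00
semicircular top | 3180.86 | 45.00 | 189.10 | 143138.82 | 601496.64
triangular fin | 1950.00 | 110.00 | 21.67 | 214500.00 | 42250.00
hole | -201.06 | 50.00 | 110.00 | -10053.10 | -22116.81
Σ | 20229.80 |  |  | 1036085.72 | 1922129.82
x̄ = 1036085.72 / 20229.80 = 51.22 mm
ȳ = 1922129.82 / 20229.80 = 95.01 mm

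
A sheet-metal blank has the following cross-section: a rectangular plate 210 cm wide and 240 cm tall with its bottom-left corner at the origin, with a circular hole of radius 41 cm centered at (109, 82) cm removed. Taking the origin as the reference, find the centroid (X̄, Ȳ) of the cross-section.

Part | A | x̄ᵢ | ȳᵢ | A·x̄ᵢ | A·ȳᵢ
plate | 50400.00 | 105.00 | 120.00 | 5292000.00 | 6048000.00
hole | -5281.02 | 109.00 | 82.00 | -575630.88 | -433043.41
Σ | 45118.98 |  |  | 4716369.12 | 5614956.59
X̄ = 4716369.12 / 45118.98 = 104.53 cm
Ȳ = 5614956.59 / 45118.98 = 124.45 cm

X̄ = 104.53 cm, Ȳ = 124.45 cm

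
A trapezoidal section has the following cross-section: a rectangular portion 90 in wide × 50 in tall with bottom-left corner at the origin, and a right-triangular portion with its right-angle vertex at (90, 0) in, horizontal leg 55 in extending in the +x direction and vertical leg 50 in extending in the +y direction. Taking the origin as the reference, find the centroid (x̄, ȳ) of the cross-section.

x̄ = 59.82 in, ȳ = 23.05 in

rectangular portion: A = 90 × 50 = 4500.00, centroid at (45.00, 25.00).
triangular portion: A = ½·55·50 = 1375.00, centroid at (108.33, 16.67).
ΣA = 5875.00 in², ΣAx̄ = 351458.33 in³, ΣAȳ = 135416.67 in³.
x̄ = 351458.33/5875.00 = 59.82 in; ȳ = 135416.67/5875.00 = 23.05 in.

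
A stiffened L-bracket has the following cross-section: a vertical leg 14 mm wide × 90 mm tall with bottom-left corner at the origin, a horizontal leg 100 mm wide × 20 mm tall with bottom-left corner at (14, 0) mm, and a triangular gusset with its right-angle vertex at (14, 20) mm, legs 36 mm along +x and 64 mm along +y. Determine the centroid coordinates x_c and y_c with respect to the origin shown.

x_c = 37.80 mm, y_c = 28.18 mm

vertical leg: A = 14 × 90 = 1260.00, centroid at (7.00, 45.00).
horizontal leg: A = 100 × 20 = 2000.00, centroid at (64.00, 10.00).
gusset: A = ½·36·64 = 1152.00, centroid at (26.00, 41.33).
ΣA = 4412.00 mm²
ΣAx_c = (1260.00)(7.00) + (2000.00)(64.00) + (1152.00)(26.00) = 166772.00 mm³
ΣAy_c = (1260.00)(45.00) + (2000.00)(10.00) + (1152.00)(41.33) = 124316.00 mm³
x_c = 166772.00 / 4412.00 = 37.80 mm
y_c = 124316.00 / 4412.00 = 28.18 mm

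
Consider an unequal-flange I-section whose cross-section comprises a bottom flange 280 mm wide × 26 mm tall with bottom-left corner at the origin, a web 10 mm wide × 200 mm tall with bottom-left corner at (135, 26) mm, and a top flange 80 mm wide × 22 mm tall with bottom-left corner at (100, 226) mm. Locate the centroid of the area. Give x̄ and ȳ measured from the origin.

bottom flange: A = 280 × 26 = 7280.00, centroid at (140.00, 13.00).
web: A = 10 × 200 = 2000.00, centroid at (140.00, 126.00).
top flange: A = 80 × 22 = 1760.00, centroid at (140.00, 237.00).
ΣA = 11040.00 mm²
ΣAx̄ = (7280.00)(140.00) + (2000.00)(140.00) + (1760.00)(140.00) = 1545600.00 mm³
ΣAȳ = (7280.00)(13.00) + (2000.00)(126.00) + (1760.00)(237.00) = 763760.00 mm³
x̄ = 1545600.00 / 11040.00 = 140.00 mm
ȳ = 763760.00 / 11040.00 = 69.18 mm

x̄ = 140.00 mm, ȳ = 69.18 mm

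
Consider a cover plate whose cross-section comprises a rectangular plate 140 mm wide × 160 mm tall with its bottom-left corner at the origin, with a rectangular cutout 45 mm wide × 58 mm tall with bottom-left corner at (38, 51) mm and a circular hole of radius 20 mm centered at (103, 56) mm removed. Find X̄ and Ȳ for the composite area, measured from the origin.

plate: A = 140 × 160 = 22400.00, centroid at (70.00, 80.00).
hole 1: A = −(45 × 58) = -2610.00, centroid at (60.50, 80.00).
hole 2: A = −π·20² = -1256.64, centroid at (103.00, 56.00).
ΣA = 18533.36 mm², ΣAX̄ = 1280661.38 mm³, ΣAȲ = 1512828.32 mm³.
X̄ = 1280661.38/18533.36 = 69.10 mm; Ȳ = 1512828.32/18533.36 = 81.63 mm.

X̄ = 69.10 mm, Ȳ = 81.63 mm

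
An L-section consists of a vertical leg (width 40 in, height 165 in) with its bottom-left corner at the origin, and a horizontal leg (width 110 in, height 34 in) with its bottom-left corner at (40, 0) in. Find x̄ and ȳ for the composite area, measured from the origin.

vertical leg: A = 40 × 165 = 6600.00, centroid at (20.00, 82.50).
horizontal leg: A = 110 × 34 = 3740.00, centroid at (95.00, 17.00).
ΣA = 10340.00 in², ΣAx̄ = 487300.00 in³, ΣAȳ = 608080.00 in³.
x̄ = 487300.00/10340.00 = 47.13 in; ȳ = 608080.00/10340.00 = 58.81 in.

x̄ = 47.13 in, ȳ = 58.81 in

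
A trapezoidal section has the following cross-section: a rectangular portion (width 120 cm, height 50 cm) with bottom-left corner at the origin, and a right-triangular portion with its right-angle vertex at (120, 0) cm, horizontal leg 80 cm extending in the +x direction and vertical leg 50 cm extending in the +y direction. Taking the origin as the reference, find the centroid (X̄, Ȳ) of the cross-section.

X̄ = 81.67 cm, Ȳ = 22.92 cm

rectangular portion: A = 120 × 50 = 6000.00, centroid at (60.00, 25.00).
triangular portion: A = ½·80·50 = 2000.00, centroid at (146.67, 16.67).
ΣA = 8000.00 cm², ΣAX̄ = 653333.33 cm³, ΣAȲ = 183333.33 cm³.
X̄ = 653333.33/8000.00 = 81.67 cm; Ȳ = 183333.33/8000.00 = 22.92 cm.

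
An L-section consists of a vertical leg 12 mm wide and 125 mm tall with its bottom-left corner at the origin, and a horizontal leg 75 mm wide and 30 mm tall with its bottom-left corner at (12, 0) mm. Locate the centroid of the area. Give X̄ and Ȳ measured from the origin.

X̄ = 32.10 mm, Ȳ = 34.00 mm

vertical leg: A = 12 × 125 = 1500.00, centroid at (6.00, 62.50).
horizontal leg: A = 75 × 30 = 2250.00, centroid at (49.50, 15.00).
ΣA = 3750.00 mm², ΣAX̄ = 120375.00 mm³, ΣAȲ = 127500.00 mm³.
X̄ = 120375.00/3750.00 = 32.10 mm; Ȳ = 127500.00/3750.00 = 34.00 mm.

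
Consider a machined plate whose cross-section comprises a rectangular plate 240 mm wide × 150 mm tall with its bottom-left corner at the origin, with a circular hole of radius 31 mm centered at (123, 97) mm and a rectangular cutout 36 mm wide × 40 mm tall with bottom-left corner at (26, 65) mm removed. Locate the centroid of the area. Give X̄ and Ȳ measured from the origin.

plate: A = 240 × 150 = 36000.00, centroid at (120.00, 75.00).
hole 1: A = −π·31² = -3019.07, centroid at (123.00, 97.00).
hole 2: A = −(36 × 40) = -1440.00, centroid at (44.00, 85.00).
ΣA = 31540.93 mm², ΣAX̄ = 3885294.32 mm³, ΣAȲ = 2284750.16 mm³.
X̄ = 3885294.32/31540.93 = 123.18 mm; Ȳ = 2284750.16/31540.93 = 72.44 mm.

X̄ = 123.18 mm, Ȳ = 72.44 mm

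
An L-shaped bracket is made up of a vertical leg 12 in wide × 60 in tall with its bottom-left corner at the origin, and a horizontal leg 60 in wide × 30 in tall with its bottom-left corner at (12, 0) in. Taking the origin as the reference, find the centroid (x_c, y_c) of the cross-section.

x_c = 31.71 in, y_c = 19.29 in

vertical leg: A = 12 × 60 = 720.00, centroid at (6.00, 30.00).
horizontal leg: A = 60 × 30 = 1800.00, centroid at (42.00, 15.00).
ΣA = 2520.00 in², ΣAx_c = 79920.00 in³, ΣAy_c = 48600.00 in³.
x_c = 79920.00/2520.00 = 31.71 in; y_c = 48600.00/2520.00 = 19.29 in.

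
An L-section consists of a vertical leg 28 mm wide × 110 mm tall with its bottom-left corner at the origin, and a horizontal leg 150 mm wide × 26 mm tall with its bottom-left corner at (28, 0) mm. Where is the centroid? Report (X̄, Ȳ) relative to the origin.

X̄ = 63.73 mm, Ȳ = 31.53 mm

Part | A | x̄ᵢ | ȳᵢ | A·x̄ᵢ | A·ȳᵢ
vertical leg | 3080.00 | 14.00 | 55.00 | 43120.00 | 169400.00
horizontal leg | 3900.00 | 103.00 | 13.00 | 401700.00 | 50700.00
Σ | 6980.00 |  |  | 444820.00 | 220100.00
X̄ = 444820.00 / 6980.00 = 63.73 mm
Ȳ = 220100.00 / 6980.00 = 31.53 mm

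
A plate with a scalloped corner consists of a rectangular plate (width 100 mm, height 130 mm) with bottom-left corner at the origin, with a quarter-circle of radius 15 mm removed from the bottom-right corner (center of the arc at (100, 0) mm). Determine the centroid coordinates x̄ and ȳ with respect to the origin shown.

x̄ = 49.40 mm, ȳ = 65.81 mm

plate: A = 100 × 130 = 13000.00, centroid at (50.00, 65.00).
removed quarter-circle: A = −¼π·15² = -176.71, centroid at (93.63, 6.37).
ΣA = 12823.29 mm²
ΣAx̄ = (13000.00)(50.00) + (-176.71)(93.63) = 633453.54 mm³
ΣAȳ = (13000.00)(65.00) + (-176.71)(6.37) = 843875.00 mm³
x̄ = 633453.54 / 12823.29 = 49.40 mm
ȳ = 843875.00 / 12823.29 = 65.81 mm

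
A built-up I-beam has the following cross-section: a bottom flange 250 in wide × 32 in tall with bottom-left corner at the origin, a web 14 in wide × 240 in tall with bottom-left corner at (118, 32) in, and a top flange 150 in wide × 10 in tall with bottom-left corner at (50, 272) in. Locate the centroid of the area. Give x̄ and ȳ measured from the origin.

x̄ = 125.00 in, ȳ = 81.98 in

bottom flange: A = 250 × 32 = 8000.00, centroid at (125.00, 16.00).
web: A = 14 × 240 = 3360.00, centroid at (125.00, 152.00).
top flange: A = 150 × 10 = 1500.00, centroid at (125.00, 277.00).
ΣA = 12860.00 in²
ΣAx̄ = (8000.00)(125.00) + (3360.00)(125.00) + (1500.00)(125.00) = 1607500.00 in³
ΣAȳ = (8000.00)(16.00) + (3360.00)(152.00) + (1500.00)(277.00) = 1054220.00 in³
x̄ = 1607500.00 / 12860.00 = 125.00 in
ȳ = 1054220.00 / 12860.00 = 81.98 in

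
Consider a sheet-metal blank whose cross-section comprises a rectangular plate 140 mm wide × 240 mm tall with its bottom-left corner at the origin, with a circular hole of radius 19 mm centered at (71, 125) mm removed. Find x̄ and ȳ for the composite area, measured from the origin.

x̄ = 69.97 mm, ȳ = 119.83 mm

plate: A = 140 × 240 = 33600.00, centroid at (70.00, 120.00).
hole: A = −π·19² = -1134.11, centroid at (71.00, 125.00).
ΣA = 32465.89 mm², ΣAx̄ = 2271477.84 mm³, ΣAȳ = 3890235.63 mm³.
x̄ = 2271477.84/32465.89 = 69.97 mm; ȳ = 3890235.63/32465.89 = 119.83 mm.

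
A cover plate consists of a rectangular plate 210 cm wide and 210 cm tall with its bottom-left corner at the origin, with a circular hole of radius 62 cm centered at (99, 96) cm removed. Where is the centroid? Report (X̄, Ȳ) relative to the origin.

Part | A | x̄ᵢ | ȳᵢ | A·x̄ᵢ | A·ȳᵢ
plate | 44100.00 | 105.00 | 105.00 | 4630500.00 | 4630500.00
hole | -12076.28 | 99.00 | 96.00 | -1195551.93 | -1159323.09
Σ | 32023.72 |  |  | 3434948.07 | 3471176.91
X̄ = 3434948.07 / 32023.72 = 107.26 cm
Ȳ = 3471176.91 / 32023.72 = 108.39 cm

X̄ = 107.26 cm, Ȳ = 108.39 cm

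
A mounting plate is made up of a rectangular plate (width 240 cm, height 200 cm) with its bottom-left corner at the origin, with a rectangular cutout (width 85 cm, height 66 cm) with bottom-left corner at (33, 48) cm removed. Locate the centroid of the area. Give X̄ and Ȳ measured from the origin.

plate: A = 240 × 200 = 48000.00, centroid at (120.00, 100.00).
hole: A = −(85 × 66) = -5610.00, centroid at (75.50, 81.00).
ΣA = 42390.00 cm², ΣAX̄ = 5336445.00 cm³, ΣAȲ = 4345590.00 cm³.
X̄ = 5336445.00/42390.00 = 125.89 cm; Ȳ = 4345590.00/42390.00 = 102.51 cm.

X̄ = 125.89 cm, Ȳ = 102.51 cm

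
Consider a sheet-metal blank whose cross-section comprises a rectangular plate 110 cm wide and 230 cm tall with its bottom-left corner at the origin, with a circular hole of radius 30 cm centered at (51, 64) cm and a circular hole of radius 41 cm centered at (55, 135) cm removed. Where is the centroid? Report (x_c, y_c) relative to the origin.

plate: A = 110 × 230 = 25300.00, centroid at (55.00, 115.00).
hole 1: A = −π·30² = -2827.43, centroid at (51.00, 64.00).
hole 2: A = −π·41² = -5281.02, centroid at (55.00, 135.00).
ΣA = 17191.55 cm², ΣAx_c = 956844.95 cm³, ΣAy_c = 2015606.93 cm³.
x_c = 956844.95/17191.55 = 55.66 cm; y_c = 2015606.93/17191.55 = 117.24 cm.

x_c = 55.66 cm, y_c = 117.24 cm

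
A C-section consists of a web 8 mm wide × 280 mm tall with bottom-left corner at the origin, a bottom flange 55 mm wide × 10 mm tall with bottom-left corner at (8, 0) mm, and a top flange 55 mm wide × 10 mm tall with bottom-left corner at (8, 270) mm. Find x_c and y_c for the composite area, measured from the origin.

Part | A | x̄ᵢ | ȳᵢ | A·x̄ᵢ | A·ȳᵢ
web | 2240.00 | 4.00 | 140.00 | 8960.00 | 313600.00
bottom flange | 550.00 | 35.50 | 5.00 | 19525.00 | 2750.00
top flange | 550.00 | 35.50 | 275.00 | 19525.00 | 151250.00
Σ | 3340.00 |  |  | 48010.00 | 467600.00
x_c = 48010.00 / 3340.00 = 14.37 mm
y_c = 467600.00 / 3340.00 = 140.00 mm

x_c = 14.37 mm, y_c = 140.00 mm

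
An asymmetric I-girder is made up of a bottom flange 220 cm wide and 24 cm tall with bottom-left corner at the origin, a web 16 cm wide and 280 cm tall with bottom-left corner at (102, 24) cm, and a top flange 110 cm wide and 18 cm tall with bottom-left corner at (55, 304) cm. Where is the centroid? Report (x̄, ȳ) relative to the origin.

x̄ = 110.00 cm, ȳ = 120.77 cm

bottom flange: A = 220 × 24 = 5280.00, centroid at (110.00, 12.00).
web: A = 16 × 280 = 4480.00, centroid at (110.00, 164.00).
top flange: A = 110 × 18 = 1980.00, centroid at (110.00, 313.00).
ΣA = 11740.00 cm², ΣAx̄ = 1291400.00 cm³, ΣAȳ = 1417820.00 cm³.
x̄ = 1291400.00/11740.00 = 110.00 cm; ȳ = 1417820.00/11740.00 = 120.77 cm.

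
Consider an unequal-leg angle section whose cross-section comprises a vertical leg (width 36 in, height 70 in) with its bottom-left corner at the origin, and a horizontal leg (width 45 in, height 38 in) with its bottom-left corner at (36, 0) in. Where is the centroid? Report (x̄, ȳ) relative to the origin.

vertical leg: A = 36 × 70 = 2520.00, centroid at (18.00, 35.00).
horizontal leg: A = 45 × 38 = 1710.00, centroid at (58.50, 19.00).
ΣA = 4230.00 in²
ΣAx̄ = (2520.00)(18.00) + (1710.00)(58.50) = 145395.00 in³
ΣAȳ = (2520.00)(35.00) + (1710.00)(19.00) = 120690.00 in³
x̄ = 145395.00 / 4230.00 = 34.37 in
ȳ = 120690.00 / 4230.00 = 28.53 in

x̄ = 34.37 in, ȳ = 28.53 in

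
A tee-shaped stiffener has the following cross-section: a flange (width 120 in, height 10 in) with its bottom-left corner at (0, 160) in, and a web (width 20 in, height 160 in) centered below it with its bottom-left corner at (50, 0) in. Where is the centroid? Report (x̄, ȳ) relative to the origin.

Part | A | x̄ᵢ | ȳᵢ | A·x̄ᵢ | A·ȳᵢ
web | 3200.00 | 60.00 | 80.00 | 192000.00 | 256000.00
flange | 1200.00 | 60.00 | 165.00 | 72000.00 | 198000.00
Σ | 4400.00 |  |  | 264000.00 | 454000.00
x̄ = 264000.00 / 4400.00 = 60.00 in
ȳ = 454000.00 / 4400.00 = 103.18 in

x̄ = 60.00 in, ȳ = 103.18 in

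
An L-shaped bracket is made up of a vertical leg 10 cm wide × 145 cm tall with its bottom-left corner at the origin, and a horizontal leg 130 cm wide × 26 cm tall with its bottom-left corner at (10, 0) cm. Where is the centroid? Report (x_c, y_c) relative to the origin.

Part | A | x̄ᵢ | ȳᵢ | A·x̄ᵢ | A·ȳᵢ
vertical leg | 1450.00 | 5.00 | 72.50 | 7250.00 | 105125.00
horizontal leg | 3380.00 | 75.00 | 13.00 | 253500.00 | 43940.00
Σ | 4830.00 |  |  | 260750.00 | 149065.00
x_c = 260750.00 / 4830.00 = 53.99 cm
y_c = 149065.00 / 4830.00 = 30.86 cm

x_c = 53.99 cm, y_c = 30.86 cm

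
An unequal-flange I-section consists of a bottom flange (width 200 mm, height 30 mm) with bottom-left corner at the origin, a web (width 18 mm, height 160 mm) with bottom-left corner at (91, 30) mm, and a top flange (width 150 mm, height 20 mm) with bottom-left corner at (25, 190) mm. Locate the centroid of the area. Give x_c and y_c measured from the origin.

x_c = 100.00 mm, y_c = 84.75 mm

bottom flange: A = 200 × 30 = 6000.00, centroid at (100.00, 15.00).
web: A = 18 × 160 = 2880.00, centroid at (100.00, 110.00).
top flange: A = 150 × 20 = 3000.00, centroid at (100.00, 200.00).
ΣA = 11880.00 mm²
ΣAx_c = (6000.00)(100.00) + (2880.00)(100.00) + (3000.00)(100.00) = 1188000.00 mm³
ΣAy_c = (6000.00)(15.00) + (2880.00)(110.00) + (3000.00)(200.00) = 1006800.00 mm³
x_c = 1188000.00 / 11880.00 = 100.00 mm
y_c = 1006800.00 / 11880.00 = 84.75 mm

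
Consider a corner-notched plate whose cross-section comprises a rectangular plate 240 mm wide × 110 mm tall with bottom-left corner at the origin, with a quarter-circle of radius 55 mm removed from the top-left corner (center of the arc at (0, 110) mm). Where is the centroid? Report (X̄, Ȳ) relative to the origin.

Part | A | x̄ᵢ | ȳᵢ | A·x̄ᵢ | A·ȳᵢ
plate | 26400.00 | 120.00 | 55.00 | 3168000.00 | 1452000.00
removed quarter-circle | -2375.83 | 23.34 | 86.66 | -55458.33 | -205882.91
Σ | 24024.17 |  |  | 3112541.67 | 1246117.09
X̄ = 3112541.67 / 24024.17 = 129.56 mm
Ȳ = 1246117.09 / 24024.17 = 51.87 mm

X̄ = 129.56 mm, Ȳ = 51.87 mm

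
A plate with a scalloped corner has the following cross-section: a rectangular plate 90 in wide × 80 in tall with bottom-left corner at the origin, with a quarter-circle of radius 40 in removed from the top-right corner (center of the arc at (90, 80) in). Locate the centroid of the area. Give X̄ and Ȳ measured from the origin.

X̄ = 39.07 in, Ȳ = 35.13 in

plate: A = 90 × 80 = 7200.00, centroid at (45.00, 40.00).
removed quarter-circle: A = −¼π·40² = -1256.64, centroid at (73.02, 63.02).
ΣA = 5943.36 in²
ΣAX̄ = (7200.00)(45.00) + (-1256.64)(73.02) = 232236.00 in³
ΣAȲ = (7200.00)(40.00) + (-1256.64)(63.02) = 208802.37 in³
X̄ = 232236.00 / 5943.36 = 39.07 in
Ȳ = 208802.37 / 5943.36 = 35.13 in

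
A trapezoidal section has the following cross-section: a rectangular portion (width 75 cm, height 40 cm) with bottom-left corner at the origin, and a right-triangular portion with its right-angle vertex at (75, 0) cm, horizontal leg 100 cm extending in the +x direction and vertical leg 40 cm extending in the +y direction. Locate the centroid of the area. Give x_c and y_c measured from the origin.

rectangular portion: A = 75 × 40 = 3000.00, centroid at (37.50, 20.00).
triangular portion: A = ½·100·40 = 2000.00, centroid at (108.33, 13.33).
ΣA = 5000.00 cm², ΣAx_c = 329166.67 cm³, ΣAy_c = 86666.67 cm³.
x_c = 329166.67/5000.00 = 65.83 cm; y_c = 86666.67/5000.00 = 17.33 cm.

x_c = 65.83 cm, y_c = 17.33 cm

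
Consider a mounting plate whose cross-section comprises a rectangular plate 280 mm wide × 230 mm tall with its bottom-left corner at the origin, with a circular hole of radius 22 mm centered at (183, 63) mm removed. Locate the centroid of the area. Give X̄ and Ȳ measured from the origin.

X̄ = 138.96 mm, Ȳ = 116.26 mm

Part | A | x̄ᵢ | ȳᵢ | A·x̄ᵢ | A·ȳᵢ
plate | 64400.00 | 140.00 | 115.00 | 9016000.00 | 7406000.00
hole | -1520.53 | 183.00 | 63.00 | -278257.14 | -95793.44
Σ | 62879.47 |  |  | 8737742.86 | 7310206.56
X̄ = 8737742.86 / 62879.47 = 138.96 mm
Ȳ = 7310206.56 / 62879.47 = 116.26 mm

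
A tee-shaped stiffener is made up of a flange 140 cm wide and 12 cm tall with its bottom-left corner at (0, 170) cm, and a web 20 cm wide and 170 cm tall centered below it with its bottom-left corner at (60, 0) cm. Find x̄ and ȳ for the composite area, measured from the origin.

Part | A | x̄ᵢ | ȳᵢ | A·x̄ᵢ | A·ȳᵢ
web | 3400.00 | 70.00 | 85.00 | 238000.00 | 289000.00
flange | 1680.00 | 70.00 | 176.00 | 117600.00 | 295680.00
Σ | 5080.00 |  |  | 355600.00 | 584680.00
x̄ = 355600.00 / 5080.00 = 70.00 cm
ȳ = 584680.00 / 5080.00 = 115.09 cm

x̄ = 70.00 cm, ȳ = 115.09 cm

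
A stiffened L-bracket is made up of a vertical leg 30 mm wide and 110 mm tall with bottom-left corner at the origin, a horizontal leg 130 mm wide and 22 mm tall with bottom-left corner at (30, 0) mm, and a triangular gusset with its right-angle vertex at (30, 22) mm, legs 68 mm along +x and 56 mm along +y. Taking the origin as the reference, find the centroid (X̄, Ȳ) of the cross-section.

X̄ = 52.27 mm, Ȳ = 36.01 mm

Part | A | x̄ᵢ | ȳᵢ | A·x̄ᵢ | A·ȳᵢ
vertical leg | 3300.00 | 15.00 | 55.00 | 49500.00 | 181500.00
horizontal leg | 2860.00 | 95.00 | 11.00 | 271700.00 | 31460.00
gusset | 1904.00 | 52.67 | 40.67 | 100277.33 | 77429.33
Σ | 8064.00 |  |  | 421477.33 | 290389.33
X̄ = 421477.33 / 8064.00 = 52.27 mm
Ȳ = 290389.33 / 8064.00 = 36.01 mm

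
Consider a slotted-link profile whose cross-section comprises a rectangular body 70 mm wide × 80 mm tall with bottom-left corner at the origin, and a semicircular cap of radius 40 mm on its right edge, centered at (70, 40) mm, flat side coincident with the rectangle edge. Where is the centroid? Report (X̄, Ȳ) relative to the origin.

X̄ = 51.10 mm, Ȳ = 40.00 mm

rectangular body: A = 70 × 80 = 5600.00, centroid at (35.00, 40.00).
semicircular end: A = ½π·40² = 2513.27, centroid at (86.98, 40.00).
ΣA = 8113.27 mm²
ΣAX̄ = (5600.00)(35.00) + (2513.27)(86.98) = 414595.86 mm³
ΣAȲ = (5600.00)(40.00) + (2513.27)(40.00) = 324530.96 mm³
X̄ = 414595.86 / 8113.27 = 51.10 mm
Ȳ = 324530.96 / 8113.27 = 40.00 mm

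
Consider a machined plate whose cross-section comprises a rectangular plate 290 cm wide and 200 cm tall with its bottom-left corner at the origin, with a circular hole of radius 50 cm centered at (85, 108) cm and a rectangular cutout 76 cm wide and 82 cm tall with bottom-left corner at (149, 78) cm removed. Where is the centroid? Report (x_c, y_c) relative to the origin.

plate: A = 290 × 200 = 58000.00, centroid at (145.00, 100.00).
hole 1: A = −π·50² = -7853.98, centroid at (85.00, 108.00).
hole 2: A = −(76 × 82) = -6232.00, centroid at (187.00, 119.00).
ΣA = 43914.02 cm²
ΣAx_c = (58000.00)(145.00) + (-7853.98)(85.00) + (-6232.00)(187.00) = 6577027.56 cm³
ΣAy_c = (58000.00)(100.00) + (-7853.98)(108.00) + (-6232.00)(119.00) = 4210161.98 cm³
x_c = 6577027.56 / 43914.02 = 149.77 cm
y_c = 4210161.98 / 43914.02 = 95.87 cm

x_c = 149.77 cm, y_c = 95.87 cm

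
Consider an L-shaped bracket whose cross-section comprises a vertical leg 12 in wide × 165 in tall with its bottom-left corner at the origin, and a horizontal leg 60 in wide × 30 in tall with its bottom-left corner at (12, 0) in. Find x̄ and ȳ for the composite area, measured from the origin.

vertical leg: A = 12 × 165 = 1980.00, centroid at (6.00, 82.50).
horizontal leg: A = 60 × 30 = 1800.00, centroid at (42.00, 15.00).
ΣA = 3780.00 in², ΣAx̄ = 87480.00 in³, ΣAȳ = 190350.00 in³.
x̄ = 87480.00/3780.00 = 23.14 in; ȳ = 190350.00/3780.00 = 50.36 in.

x̄ = 23.14 in, ȳ = 50.36 in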